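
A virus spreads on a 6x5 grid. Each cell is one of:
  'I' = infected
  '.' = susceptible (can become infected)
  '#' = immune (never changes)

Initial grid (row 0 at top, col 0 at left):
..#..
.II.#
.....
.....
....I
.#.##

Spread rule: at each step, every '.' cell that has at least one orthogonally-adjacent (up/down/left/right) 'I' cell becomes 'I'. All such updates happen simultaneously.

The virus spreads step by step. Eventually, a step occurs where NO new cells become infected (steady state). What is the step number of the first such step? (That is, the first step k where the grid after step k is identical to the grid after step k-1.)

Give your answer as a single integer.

Step 0 (initial): 3 infected
Step 1: +7 new -> 10 infected
Step 2: +9 new -> 19 infected
Step 3: +4 new -> 23 infected
Step 4: +1 new -> 24 infected
Step 5: +1 new -> 25 infected
Step 6: +0 new -> 25 infected

Answer: 6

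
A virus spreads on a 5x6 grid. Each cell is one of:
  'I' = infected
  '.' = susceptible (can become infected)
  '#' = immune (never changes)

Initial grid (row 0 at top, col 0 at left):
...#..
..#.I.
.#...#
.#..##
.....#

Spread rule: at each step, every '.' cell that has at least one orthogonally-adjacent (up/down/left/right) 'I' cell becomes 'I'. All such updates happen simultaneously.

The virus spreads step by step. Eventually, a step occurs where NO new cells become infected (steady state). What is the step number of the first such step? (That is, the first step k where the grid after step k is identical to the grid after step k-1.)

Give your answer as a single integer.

Answer: 14

Derivation:
Step 0 (initial): 1 infected
Step 1: +4 new -> 5 infected
Step 2: +2 new -> 7 infected
Step 3: +2 new -> 9 infected
Step 4: +2 new -> 11 infected
Step 5: +2 new -> 13 infected
Step 6: +1 new -> 14 infected
Step 7: +1 new -> 15 infected
Step 8: +1 new -> 16 infected
Step 9: +1 new -> 17 infected
Step 10: +1 new -> 18 infected
Step 11: +2 new -> 20 infected
Step 12: +1 new -> 21 infected
Step 13: +1 new -> 22 infected
Step 14: +0 new -> 22 infected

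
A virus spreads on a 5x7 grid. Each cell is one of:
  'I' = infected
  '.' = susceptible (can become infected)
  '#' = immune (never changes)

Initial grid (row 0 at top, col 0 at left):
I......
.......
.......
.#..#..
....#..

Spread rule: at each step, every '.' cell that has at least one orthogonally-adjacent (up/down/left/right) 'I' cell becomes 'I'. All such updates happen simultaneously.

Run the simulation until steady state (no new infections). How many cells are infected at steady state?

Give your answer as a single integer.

Step 0 (initial): 1 infected
Step 1: +2 new -> 3 infected
Step 2: +3 new -> 6 infected
Step 3: +4 new -> 10 infected
Step 4: +4 new -> 14 infected
Step 5: +5 new -> 19 infected
Step 6: +5 new -> 24 infected
Step 7: +3 new -> 27 infected
Step 8: +2 new -> 29 infected
Step 9: +2 new -> 31 infected
Step 10: +1 new -> 32 infected
Step 11: +0 new -> 32 infected

Answer: 32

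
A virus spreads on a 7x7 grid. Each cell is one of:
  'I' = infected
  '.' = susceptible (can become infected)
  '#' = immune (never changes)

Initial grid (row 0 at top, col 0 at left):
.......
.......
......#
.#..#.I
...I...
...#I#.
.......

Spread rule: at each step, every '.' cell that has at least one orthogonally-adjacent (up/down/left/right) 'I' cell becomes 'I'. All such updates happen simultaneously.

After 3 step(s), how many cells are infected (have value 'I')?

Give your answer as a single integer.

Step 0 (initial): 3 infected
Step 1: +6 new -> 9 infected
Step 2: +9 new -> 18 infected
Step 3: +8 new -> 26 infected

Answer: 26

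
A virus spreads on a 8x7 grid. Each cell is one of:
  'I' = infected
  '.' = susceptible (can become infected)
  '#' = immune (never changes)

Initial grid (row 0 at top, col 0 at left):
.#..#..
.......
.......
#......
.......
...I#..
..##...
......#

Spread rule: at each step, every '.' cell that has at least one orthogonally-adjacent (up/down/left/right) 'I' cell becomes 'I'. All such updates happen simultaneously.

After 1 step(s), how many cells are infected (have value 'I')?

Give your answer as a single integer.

Answer: 3

Derivation:
Step 0 (initial): 1 infected
Step 1: +2 new -> 3 infected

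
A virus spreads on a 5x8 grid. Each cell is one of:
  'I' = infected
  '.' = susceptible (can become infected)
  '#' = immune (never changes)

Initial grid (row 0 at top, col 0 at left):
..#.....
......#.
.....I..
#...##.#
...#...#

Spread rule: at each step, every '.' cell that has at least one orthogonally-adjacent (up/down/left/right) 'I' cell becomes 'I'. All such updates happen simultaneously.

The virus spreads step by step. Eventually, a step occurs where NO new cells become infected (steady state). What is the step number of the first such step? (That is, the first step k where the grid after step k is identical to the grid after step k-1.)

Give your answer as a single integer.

Step 0 (initial): 1 infected
Step 1: +3 new -> 4 infected
Step 2: +5 new -> 9 infected
Step 3: +7 new -> 16 infected
Step 4: +6 new -> 22 infected
Step 5: +5 new -> 27 infected
Step 6: +3 new -> 30 infected
Step 7: +2 new -> 32 infected
Step 8: +0 new -> 32 infected

Answer: 8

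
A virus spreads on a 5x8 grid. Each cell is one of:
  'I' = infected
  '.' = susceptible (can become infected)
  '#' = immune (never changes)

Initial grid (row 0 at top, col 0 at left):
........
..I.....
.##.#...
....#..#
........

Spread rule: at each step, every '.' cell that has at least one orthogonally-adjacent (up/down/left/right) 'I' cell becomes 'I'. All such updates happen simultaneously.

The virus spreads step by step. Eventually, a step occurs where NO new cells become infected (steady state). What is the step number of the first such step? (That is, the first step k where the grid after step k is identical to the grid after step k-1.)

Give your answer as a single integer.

Answer: 9

Derivation:
Step 0 (initial): 1 infected
Step 1: +3 new -> 4 infected
Step 2: +5 new -> 9 infected
Step 3: +5 new -> 14 infected
Step 4: +6 new -> 20 infected
Step 5: +8 new -> 28 infected
Step 6: +5 new -> 33 infected
Step 7: +1 new -> 34 infected
Step 8: +1 new -> 35 infected
Step 9: +0 new -> 35 infected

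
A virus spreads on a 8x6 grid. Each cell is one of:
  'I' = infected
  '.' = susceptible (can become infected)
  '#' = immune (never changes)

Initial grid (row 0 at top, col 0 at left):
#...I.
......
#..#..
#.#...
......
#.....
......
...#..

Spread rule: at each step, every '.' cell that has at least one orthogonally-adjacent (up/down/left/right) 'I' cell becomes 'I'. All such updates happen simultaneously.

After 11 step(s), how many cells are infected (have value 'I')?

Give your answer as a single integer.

Step 0 (initial): 1 infected
Step 1: +3 new -> 4 infected
Step 2: +4 new -> 8 infected
Step 3: +4 new -> 12 infected
Step 4: +5 new -> 17 infected
Step 5: +5 new -> 22 infected
Step 6: +5 new -> 27 infected
Step 7: +5 new -> 32 infected
Step 8: +4 new -> 36 infected
Step 9: +2 new -> 38 infected
Step 10: +2 new -> 40 infected
Step 11: +1 new -> 41 infected

Answer: 41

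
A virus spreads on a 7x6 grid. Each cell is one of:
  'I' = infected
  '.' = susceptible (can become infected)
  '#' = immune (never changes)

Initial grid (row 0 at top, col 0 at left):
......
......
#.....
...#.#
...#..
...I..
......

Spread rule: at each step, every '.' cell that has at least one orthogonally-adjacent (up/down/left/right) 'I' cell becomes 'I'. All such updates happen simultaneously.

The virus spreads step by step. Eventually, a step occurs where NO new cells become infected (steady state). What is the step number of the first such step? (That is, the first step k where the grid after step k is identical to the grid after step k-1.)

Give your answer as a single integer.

Answer: 9

Derivation:
Step 0 (initial): 1 infected
Step 1: +3 new -> 4 infected
Step 2: +6 new -> 10 infected
Step 3: +7 new -> 17 infected
Step 4: +5 new -> 22 infected
Step 5: +6 new -> 28 infected
Step 6: +5 new -> 33 infected
Step 7: +4 new -> 37 infected
Step 8: +1 new -> 38 infected
Step 9: +0 new -> 38 infected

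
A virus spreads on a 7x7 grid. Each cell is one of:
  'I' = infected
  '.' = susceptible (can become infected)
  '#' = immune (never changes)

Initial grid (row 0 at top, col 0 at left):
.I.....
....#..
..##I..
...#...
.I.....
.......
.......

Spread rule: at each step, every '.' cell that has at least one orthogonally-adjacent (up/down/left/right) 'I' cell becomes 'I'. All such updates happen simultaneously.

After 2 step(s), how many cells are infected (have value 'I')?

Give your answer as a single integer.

Answer: 26

Derivation:
Step 0 (initial): 3 infected
Step 1: +9 new -> 12 infected
Step 2: +14 new -> 26 infected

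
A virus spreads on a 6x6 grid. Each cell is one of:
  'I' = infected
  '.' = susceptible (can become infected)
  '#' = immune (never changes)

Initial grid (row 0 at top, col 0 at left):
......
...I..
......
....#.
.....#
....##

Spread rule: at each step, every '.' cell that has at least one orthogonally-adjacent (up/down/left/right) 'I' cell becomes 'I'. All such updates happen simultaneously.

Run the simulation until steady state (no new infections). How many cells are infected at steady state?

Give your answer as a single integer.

Step 0 (initial): 1 infected
Step 1: +4 new -> 5 infected
Step 2: +7 new -> 12 infected
Step 3: +7 new -> 19 infected
Step 4: +7 new -> 26 infected
Step 5: +3 new -> 29 infected
Step 6: +2 new -> 31 infected
Step 7: +1 new -> 32 infected
Step 8: +0 new -> 32 infected

Answer: 32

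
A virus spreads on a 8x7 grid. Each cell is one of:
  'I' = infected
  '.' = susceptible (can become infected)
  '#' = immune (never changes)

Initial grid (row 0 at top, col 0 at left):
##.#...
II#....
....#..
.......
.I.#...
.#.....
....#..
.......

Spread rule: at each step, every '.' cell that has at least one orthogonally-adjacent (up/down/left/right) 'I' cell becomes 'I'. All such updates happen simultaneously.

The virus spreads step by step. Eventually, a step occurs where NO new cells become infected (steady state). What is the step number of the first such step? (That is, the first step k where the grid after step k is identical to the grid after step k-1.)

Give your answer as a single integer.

Answer: 9

Derivation:
Step 0 (initial): 3 infected
Step 1: +5 new -> 8 infected
Step 2: +5 new -> 13 infected
Step 3: +5 new -> 18 infected
Step 4: +7 new -> 25 infected
Step 5: +6 new -> 31 infected
Step 6: +8 new -> 39 infected
Step 7: +6 new -> 45 infected
Step 8: +2 new -> 47 infected
Step 9: +0 new -> 47 infected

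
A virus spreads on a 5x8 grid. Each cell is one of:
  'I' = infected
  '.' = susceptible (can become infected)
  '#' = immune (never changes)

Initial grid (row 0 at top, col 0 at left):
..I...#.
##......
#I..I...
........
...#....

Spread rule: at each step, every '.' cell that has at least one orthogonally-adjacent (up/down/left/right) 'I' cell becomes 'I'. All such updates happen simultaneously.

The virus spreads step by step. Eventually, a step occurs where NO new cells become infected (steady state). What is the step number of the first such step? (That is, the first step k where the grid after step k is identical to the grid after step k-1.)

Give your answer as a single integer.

Step 0 (initial): 3 infected
Step 1: +9 new -> 12 infected
Step 2: +11 new -> 23 infected
Step 3: +7 new -> 30 infected
Step 4: +3 new -> 33 infected
Step 5: +2 new -> 35 infected
Step 6: +0 new -> 35 infected

Answer: 6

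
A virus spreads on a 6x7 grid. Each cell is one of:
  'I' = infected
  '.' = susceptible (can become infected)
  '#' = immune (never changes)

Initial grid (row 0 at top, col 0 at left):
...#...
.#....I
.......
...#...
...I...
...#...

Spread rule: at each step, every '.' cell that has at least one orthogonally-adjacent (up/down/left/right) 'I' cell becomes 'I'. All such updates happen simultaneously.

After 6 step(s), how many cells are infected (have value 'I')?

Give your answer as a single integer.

Answer: 37

Derivation:
Step 0 (initial): 2 infected
Step 1: +5 new -> 7 infected
Step 2: +10 new -> 17 infected
Step 3: +10 new -> 27 infected
Step 4: +6 new -> 33 infected
Step 5: +2 new -> 35 infected
Step 6: +2 new -> 37 infected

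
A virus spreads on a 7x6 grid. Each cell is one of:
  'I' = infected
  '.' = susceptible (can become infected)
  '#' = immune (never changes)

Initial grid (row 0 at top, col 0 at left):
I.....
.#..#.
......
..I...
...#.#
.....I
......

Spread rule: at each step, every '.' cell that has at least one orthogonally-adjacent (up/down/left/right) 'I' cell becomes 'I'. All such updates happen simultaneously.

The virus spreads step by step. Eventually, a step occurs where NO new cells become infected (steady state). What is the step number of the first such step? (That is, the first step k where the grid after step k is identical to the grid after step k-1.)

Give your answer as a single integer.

Step 0 (initial): 3 infected
Step 1: +8 new -> 11 infected
Step 2: +12 new -> 23 infected
Step 3: +8 new -> 31 infected
Step 4: +4 new -> 35 infected
Step 5: +3 new -> 38 infected
Step 6: +0 new -> 38 infected

Answer: 6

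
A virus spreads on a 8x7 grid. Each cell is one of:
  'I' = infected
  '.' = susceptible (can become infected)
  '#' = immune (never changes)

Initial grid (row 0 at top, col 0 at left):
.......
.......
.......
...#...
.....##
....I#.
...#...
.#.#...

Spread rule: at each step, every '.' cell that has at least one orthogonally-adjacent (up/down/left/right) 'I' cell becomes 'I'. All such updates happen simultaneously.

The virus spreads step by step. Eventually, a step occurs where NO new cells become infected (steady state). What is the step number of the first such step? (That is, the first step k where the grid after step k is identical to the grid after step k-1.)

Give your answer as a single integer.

Step 0 (initial): 1 infected
Step 1: +3 new -> 4 infected
Step 2: +5 new -> 9 infected
Step 3: +7 new -> 16 infected
Step 4: +11 new -> 27 infected
Step 5: +8 new -> 35 infected
Step 6: +7 new -> 42 infected
Step 7: +4 new -> 46 infected
Step 8: +2 new -> 48 infected
Step 9: +1 new -> 49 infected
Step 10: +0 new -> 49 infected

Answer: 10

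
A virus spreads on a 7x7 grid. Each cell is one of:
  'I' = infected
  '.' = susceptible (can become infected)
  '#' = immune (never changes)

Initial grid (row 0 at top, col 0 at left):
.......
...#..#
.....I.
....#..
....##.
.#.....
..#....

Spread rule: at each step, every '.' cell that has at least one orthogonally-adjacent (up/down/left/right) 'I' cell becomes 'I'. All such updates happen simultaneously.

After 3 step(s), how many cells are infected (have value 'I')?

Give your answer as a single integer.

Answer: 14

Derivation:
Step 0 (initial): 1 infected
Step 1: +4 new -> 5 infected
Step 2: +4 new -> 9 infected
Step 3: +5 new -> 14 infected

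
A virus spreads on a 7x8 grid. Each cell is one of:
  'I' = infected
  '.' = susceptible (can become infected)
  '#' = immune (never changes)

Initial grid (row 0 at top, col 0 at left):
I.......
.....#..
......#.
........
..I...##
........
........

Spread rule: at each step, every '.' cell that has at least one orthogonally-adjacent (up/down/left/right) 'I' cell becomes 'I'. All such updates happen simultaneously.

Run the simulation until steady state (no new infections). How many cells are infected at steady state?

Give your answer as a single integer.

Step 0 (initial): 2 infected
Step 1: +6 new -> 8 infected
Step 2: +11 new -> 19 infected
Step 3: +11 new -> 30 infected
Step 4: +7 new -> 37 infected
Step 5: +6 new -> 43 infected
Step 6: +4 new -> 47 infected
Step 7: +4 new -> 51 infected
Step 8: +1 new -> 52 infected
Step 9: +0 new -> 52 infected

Answer: 52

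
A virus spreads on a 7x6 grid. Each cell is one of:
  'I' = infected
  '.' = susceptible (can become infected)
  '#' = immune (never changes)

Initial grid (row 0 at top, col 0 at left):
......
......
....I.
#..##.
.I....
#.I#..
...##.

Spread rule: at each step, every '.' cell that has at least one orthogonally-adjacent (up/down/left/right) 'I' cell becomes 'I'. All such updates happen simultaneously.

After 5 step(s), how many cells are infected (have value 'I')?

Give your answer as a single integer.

Answer: 35

Derivation:
Step 0 (initial): 3 infected
Step 1: +8 new -> 11 infected
Step 2: +9 new -> 20 infected
Step 3: +8 new -> 28 infected
Step 4: +5 new -> 33 infected
Step 5: +2 new -> 35 infected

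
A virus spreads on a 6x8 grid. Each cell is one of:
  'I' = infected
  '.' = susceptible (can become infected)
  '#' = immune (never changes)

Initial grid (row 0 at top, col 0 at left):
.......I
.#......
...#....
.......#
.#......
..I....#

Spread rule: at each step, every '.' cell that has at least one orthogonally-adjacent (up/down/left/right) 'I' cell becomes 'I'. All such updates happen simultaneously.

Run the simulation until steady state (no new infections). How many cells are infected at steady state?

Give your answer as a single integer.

Answer: 43

Derivation:
Step 0 (initial): 2 infected
Step 1: +5 new -> 7 infected
Step 2: +7 new -> 14 infected
Step 3: +9 new -> 23 infected
Step 4: +10 new -> 33 infected
Step 5: +6 new -> 39 infected
Step 6: +3 new -> 42 infected
Step 7: +1 new -> 43 infected
Step 8: +0 new -> 43 infected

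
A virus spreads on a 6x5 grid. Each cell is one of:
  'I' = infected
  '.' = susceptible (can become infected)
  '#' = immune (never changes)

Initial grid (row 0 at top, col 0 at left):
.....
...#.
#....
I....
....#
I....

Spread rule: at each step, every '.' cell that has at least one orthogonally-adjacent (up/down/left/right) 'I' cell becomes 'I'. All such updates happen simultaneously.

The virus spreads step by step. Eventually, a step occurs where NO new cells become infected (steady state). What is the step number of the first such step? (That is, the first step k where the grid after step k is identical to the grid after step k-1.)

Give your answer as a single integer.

Step 0 (initial): 2 infected
Step 1: +3 new -> 5 infected
Step 2: +4 new -> 9 infected
Step 3: +5 new -> 14 infected
Step 4: +7 new -> 21 infected
Step 5: +3 new -> 24 infected
Step 6: +2 new -> 26 infected
Step 7: +1 new -> 27 infected
Step 8: +0 new -> 27 infected

Answer: 8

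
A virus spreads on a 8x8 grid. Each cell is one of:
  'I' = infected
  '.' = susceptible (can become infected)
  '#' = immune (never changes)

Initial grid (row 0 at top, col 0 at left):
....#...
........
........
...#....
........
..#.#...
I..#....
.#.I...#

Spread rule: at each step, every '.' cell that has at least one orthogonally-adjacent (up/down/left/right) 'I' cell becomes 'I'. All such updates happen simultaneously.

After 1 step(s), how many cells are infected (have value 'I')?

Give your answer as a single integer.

Answer: 7

Derivation:
Step 0 (initial): 2 infected
Step 1: +5 new -> 7 infected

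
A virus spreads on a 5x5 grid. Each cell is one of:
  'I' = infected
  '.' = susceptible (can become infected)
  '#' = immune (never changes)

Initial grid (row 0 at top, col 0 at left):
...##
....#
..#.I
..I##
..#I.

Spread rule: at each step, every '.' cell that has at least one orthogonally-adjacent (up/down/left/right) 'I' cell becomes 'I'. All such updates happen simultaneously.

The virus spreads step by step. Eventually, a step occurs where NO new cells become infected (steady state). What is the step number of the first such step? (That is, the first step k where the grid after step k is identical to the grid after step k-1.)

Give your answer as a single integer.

Answer: 6

Derivation:
Step 0 (initial): 3 infected
Step 1: +3 new -> 6 infected
Step 2: +4 new -> 10 infected
Step 3: +4 new -> 14 infected
Step 4: +3 new -> 17 infected
Step 5: +1 new -> 18 infected
Step 6: +0 new -> 18 infected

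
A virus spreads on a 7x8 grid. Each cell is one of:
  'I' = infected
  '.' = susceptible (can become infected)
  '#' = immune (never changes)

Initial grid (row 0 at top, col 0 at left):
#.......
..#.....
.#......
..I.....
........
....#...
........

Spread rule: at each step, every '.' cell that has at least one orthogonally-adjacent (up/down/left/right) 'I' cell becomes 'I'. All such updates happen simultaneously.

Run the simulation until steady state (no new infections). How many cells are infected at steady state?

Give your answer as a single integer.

Answer: 52

Derivation:
Step 0 (initial): 1 infected
Step 1: +4 new -> 5 infected
Step 2: +6 new -> 11 infected
Step 3: +9 new -> 20 infected
Step 4: +9 new -> 29 infected
Step 5: +10 new -> 39 infected
Step 6: +7 new -> 46 infected
Step 7: +4 new -> 50 infected
Step 8: +2 new -> 52 infected
Step 9: +0 new -> 52 infected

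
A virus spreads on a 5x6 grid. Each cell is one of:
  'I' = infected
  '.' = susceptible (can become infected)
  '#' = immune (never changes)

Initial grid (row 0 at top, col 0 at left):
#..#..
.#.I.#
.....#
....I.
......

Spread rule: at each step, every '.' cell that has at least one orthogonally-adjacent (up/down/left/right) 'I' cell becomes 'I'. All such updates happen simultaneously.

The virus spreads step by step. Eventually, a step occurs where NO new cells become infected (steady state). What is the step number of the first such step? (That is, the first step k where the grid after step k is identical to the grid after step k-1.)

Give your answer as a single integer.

Step 0 (initial): 2 infected
Step 1: +7 new -> 9 infected
Step 2: +6 new -> 15 infected
Step 3: +5 new -> 20 infected
Step 4: +3 new -> 23 infected
Step 5: +2 new -> 25 infected
Step 6: +0 new -> 25 infected

Answer: 6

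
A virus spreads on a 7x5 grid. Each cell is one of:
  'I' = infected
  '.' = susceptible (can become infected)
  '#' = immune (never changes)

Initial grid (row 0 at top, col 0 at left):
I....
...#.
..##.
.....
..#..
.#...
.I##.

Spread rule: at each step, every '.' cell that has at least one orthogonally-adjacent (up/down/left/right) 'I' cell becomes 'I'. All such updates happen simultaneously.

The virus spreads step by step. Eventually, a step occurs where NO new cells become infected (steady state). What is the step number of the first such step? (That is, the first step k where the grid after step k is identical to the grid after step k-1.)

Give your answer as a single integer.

Step 0 (initial): 2 infected
Step 1: +3 new -> 5 infected
Step 2: +4 new -> 9 infected
Step 3: +5 new -> 14 infected
Step 4: +3 new -> 17 infected
Step 5: +2 new -> 19 infected
Step 6: +2 new -> 21 infected
Step 7: +2 new -> 23 infected
Step 8: +2 new -> 25 infected
Step 9: +2 new -> 27 infected
Step 10: +1 new -> 28 infected
Step 11: +0 new -> 28 infected

Answer: 11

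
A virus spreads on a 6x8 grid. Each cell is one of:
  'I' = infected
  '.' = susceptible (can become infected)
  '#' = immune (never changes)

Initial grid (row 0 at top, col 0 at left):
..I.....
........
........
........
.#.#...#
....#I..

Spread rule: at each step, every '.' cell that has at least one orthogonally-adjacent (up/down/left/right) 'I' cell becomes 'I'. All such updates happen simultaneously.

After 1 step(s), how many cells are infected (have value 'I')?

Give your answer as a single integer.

Step 0 (initial): 2 infected
Step 1: +5 new -> 7 infected

Answer: 7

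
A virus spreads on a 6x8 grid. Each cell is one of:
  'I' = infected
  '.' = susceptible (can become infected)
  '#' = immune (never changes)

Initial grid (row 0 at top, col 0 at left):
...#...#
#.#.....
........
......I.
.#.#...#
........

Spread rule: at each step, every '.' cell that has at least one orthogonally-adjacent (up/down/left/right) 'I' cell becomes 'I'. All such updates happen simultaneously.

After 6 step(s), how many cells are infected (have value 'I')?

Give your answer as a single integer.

Answer: 33

Derivation:
Step 0 (initial): 1 infected
Step 1: +4 new -> 5 infected
Step 2: +6 new -> 11 infected
Step 3: +8 new -> 19 infected
Step 4: +5 new -> 24 infected
Step 5: +6 new -> 30 infected
Step 6: +3 new -> 33 infected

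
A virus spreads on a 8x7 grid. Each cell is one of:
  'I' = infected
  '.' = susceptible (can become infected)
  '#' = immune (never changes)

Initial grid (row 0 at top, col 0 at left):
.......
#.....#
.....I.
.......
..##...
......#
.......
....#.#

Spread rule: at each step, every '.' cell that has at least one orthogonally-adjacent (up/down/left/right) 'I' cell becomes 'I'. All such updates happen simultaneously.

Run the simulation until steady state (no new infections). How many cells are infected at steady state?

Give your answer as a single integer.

Answer: 49

Derivation:
Step 0 (initial): 1 infected
Step 1: +4 new -> 5 infected
Step 2: +6 new -> 11 infected
Step 3: +8 new -> 19 infected
Step 4: +6 new -> 25 infected
Step 5: +8 new -> 33 infected
Step 6: +5 new -> 38 infected
Step 7: +5 new -> 43 infected
Step 8: +3 new -> 46 infected
Step 9: +2 new -> 48 infected
Step 10: +1 new -> 49 infected
Step 11: +0 new -> 49 infected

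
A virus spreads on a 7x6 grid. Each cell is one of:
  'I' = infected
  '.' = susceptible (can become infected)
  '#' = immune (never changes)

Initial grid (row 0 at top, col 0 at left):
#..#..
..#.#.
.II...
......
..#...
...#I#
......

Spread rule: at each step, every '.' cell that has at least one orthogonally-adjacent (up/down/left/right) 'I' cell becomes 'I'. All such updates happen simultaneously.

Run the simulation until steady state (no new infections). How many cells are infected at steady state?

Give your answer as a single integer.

Step 0 (initial): 3 infected
Step 1: +7 new -> 10 infected
Step 2: +12 new -> 22 infected
Step 3: +6 new -> 28 infected
Step 4: +4 new -> 32 infected
Step 5: +2 new -> 34 infected
Step 6: +1 new -> 35 infected
Step 7: +0 new -> 35 infected

Answer: 35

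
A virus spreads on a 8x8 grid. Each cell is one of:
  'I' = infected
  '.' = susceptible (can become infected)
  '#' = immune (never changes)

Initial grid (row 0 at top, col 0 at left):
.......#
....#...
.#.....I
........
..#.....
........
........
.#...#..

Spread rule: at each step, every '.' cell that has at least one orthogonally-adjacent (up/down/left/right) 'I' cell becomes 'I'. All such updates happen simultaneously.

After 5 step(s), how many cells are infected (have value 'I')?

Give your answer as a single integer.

Answer: 28

Derivation:
Step 0 (initial): 1 infected
Step 1: +3 new -> 4 infected
Step 2: +4 new -> 8 infected
Step 3: +6 new -> 14 infected
Step 4: +6 new -> 20 infected
Step 5: +8 new -> 28 infected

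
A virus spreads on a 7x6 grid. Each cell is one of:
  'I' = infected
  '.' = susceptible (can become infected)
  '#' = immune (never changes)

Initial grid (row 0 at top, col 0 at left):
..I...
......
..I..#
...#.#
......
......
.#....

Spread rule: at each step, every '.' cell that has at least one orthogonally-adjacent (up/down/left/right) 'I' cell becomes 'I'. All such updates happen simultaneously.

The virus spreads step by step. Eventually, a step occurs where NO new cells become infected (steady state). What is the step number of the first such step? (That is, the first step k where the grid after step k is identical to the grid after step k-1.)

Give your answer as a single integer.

Answer: 8

Derivation:
Step 0 (initial): 2 infected
Step 1: +6 new -> 8 infected
Step 2: +8 new -> 16 infected
Step 3: +8 new -> 24 infected
Step 4: +6 new -> 30 infected
Step 5: +4 new -> 34 infected
Step 6: +3 new -> 37 infected
Step 7: +1 new -> 38 infected
Step 8: +0 new -> 38 infected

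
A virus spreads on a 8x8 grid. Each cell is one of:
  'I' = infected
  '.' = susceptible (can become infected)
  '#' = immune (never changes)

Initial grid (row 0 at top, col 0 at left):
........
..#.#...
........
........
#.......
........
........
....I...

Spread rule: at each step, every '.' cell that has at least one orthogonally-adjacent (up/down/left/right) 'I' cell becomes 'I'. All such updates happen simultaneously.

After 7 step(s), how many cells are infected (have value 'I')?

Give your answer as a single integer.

Answer: 45

Derivation:
Step 0 (initial): 1 infected
Step 1: +3 new -> 4 infected
Step 2: +5 new -> 9 infected
Step 3: +7 new -> 16 infected
Step 4: +8 new -> 24 infected
Step 5: +8 new -> 32 infected
Step 6: +7 new -> 39 infected
Step 7: +6 new -> 45 infected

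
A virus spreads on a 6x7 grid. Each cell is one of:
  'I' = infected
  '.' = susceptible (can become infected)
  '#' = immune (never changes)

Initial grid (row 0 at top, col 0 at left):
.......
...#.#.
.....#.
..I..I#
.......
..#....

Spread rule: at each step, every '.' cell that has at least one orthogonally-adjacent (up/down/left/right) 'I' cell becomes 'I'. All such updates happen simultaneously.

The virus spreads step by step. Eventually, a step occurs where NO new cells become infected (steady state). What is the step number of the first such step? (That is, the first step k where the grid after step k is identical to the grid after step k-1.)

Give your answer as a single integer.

Step 0 (initial): 2 infected
Step 1: +6 new -> 8 infected
Step 2: +10 new -> 18 infected
Step 3: +9 new -> 27 infected
Step 4: +5 new -> 32 infected
Step 5: +2 new -> 34 infected
Step 6: +1 new -> 35 infected
Step 7: +1 new -> 36 infected
Step 8: +1 new -> 37 infected
Step 9: +0 new -> 37 infected

Answer: 9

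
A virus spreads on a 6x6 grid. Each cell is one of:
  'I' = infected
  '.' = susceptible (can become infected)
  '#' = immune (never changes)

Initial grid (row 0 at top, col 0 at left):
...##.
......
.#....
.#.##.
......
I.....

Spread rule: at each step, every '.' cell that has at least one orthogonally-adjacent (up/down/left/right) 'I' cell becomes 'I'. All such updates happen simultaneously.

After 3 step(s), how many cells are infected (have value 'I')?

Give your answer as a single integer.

Step 0 (initial): 1 infected
Step 1: +2 new -> 3 infected
Step 2: +3 new -> 6 infected
Step 3: +3 new -> 9 infected

Answer: 9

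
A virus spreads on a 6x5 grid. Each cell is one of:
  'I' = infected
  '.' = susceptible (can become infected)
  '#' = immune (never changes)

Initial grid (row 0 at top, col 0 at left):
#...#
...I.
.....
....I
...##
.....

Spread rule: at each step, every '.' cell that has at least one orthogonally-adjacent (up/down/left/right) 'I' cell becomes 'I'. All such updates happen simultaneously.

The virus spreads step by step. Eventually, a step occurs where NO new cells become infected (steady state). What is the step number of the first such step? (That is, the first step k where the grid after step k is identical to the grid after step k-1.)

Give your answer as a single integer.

Step 0 (initial): 2 infected
Step 1: +6 new -> 8 infected
Step 2: +4 new -> 12 infected
Step 3: +5 new -> 17 infected
Step 4: +4 new -> 21 infected
Step 5: +3 new -> 24 infected
Step 6: +2 new -> 26 infected
Step 7: +0 new -> 26 infected

Answer: 7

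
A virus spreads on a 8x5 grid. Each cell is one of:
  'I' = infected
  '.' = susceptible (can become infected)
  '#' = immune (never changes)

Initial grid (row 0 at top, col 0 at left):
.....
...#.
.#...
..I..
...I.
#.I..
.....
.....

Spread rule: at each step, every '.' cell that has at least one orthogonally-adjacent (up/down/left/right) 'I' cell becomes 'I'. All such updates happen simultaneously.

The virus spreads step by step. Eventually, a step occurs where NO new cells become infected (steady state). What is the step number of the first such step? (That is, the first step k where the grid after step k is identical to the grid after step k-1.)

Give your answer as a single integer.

Answer: 6

Derivation:
Step 0 (initial): 3 infected
Step 1: +8 new -> 11 infected
Step 2: +9 new -> 20 infected
Step 3: +9 new -> 29 infected
Step 4: +6 new -> 35 infected
Step 5: +2 new -> 37 infected
Step 6: +0 new -> 37 infected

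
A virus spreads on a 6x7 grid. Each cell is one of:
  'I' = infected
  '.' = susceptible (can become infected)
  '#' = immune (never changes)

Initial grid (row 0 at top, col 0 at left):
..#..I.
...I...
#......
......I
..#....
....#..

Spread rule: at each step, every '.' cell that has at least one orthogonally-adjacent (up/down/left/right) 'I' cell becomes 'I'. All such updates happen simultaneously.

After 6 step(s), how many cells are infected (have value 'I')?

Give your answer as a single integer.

Answer: 37

Derivation:
Step 0 (initial): 3 infected
Step 1: +10 new -> 13 infected
Step 2: +9 new -> 22 infected
Step 3: +7 new -> 29 infected
Step 4: +3 new -> 32 infected
Step 5: +3 new -> 35 infected
Step 6: +2 new -> 37 infected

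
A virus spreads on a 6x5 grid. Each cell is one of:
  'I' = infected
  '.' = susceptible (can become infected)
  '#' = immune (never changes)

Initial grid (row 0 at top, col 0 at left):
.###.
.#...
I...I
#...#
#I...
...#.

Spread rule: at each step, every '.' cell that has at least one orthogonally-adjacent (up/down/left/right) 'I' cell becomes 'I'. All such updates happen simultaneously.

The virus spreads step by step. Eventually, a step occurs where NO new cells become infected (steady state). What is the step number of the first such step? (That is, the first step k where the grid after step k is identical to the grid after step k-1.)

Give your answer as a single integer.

Answer: 5

Derivation:
Step 0 (initial): 3 infected
Step 1: +7 new -> 10 infected
Step 2: +9 new -> 19 infected
Step 3: +2 new -> 21 infected
Step 4: +1 new -> 22 infected
Step 5: +0 new -> 22 infected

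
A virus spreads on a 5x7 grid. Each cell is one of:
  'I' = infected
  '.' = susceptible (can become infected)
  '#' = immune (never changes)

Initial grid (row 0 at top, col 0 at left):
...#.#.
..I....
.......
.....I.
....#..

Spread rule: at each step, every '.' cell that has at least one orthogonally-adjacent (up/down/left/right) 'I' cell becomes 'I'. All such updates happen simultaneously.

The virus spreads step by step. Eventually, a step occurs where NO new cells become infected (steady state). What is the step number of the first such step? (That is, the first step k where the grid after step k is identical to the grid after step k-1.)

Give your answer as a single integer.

Step 0 (initial): 2 infected
Step 1: +8 new -> 10 infected
Step 2: +11 new -> 21 infected
Step 3: +7 new -> 28 infected
Step 4: +3 new -> 31 infected
Step 5: +1 new -> 32 infected
Step 6: +0 new -> 32 infected

Answer: 6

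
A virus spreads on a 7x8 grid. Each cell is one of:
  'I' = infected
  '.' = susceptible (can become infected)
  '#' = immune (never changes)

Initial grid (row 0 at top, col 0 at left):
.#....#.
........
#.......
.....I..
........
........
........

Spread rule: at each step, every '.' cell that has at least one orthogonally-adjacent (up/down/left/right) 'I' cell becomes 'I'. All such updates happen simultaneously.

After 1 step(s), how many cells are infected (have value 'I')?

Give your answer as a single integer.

Step 0 (initial): 1 infected
Step 1: +4 new -> 5 infected

Answer: 5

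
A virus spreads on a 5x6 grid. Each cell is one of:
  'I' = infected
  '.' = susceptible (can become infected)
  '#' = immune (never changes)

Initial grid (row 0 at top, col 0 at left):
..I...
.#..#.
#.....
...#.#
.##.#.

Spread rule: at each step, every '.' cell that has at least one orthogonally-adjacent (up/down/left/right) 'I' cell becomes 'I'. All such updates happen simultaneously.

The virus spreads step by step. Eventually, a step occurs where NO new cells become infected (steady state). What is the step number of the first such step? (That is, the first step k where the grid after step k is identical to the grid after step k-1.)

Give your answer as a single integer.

Answer: 7

Derivation:
Step 0 (initial): 1 infected
Step 1: +3 new -> 4 infected
Step 2: +4 new -> 8 infected
Step 3: +5 new -> 13 infected
Step 4: +3 new -> 16 infected
Step 5: +3 new -> 19 infected
Step 6: +1 new -> 20 infected
Step 7: +0 new -> 20 infected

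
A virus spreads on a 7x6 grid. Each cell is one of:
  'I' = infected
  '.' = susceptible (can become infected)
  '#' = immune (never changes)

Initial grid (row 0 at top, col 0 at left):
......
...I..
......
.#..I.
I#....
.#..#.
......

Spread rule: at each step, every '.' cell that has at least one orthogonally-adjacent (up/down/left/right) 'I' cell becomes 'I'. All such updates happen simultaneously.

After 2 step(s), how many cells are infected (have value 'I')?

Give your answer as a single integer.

Step 0 (initial): 3 infected
Step 1: +10 new -> 13 infected
Step 2: +11 new -> 24 infected

Answer: 24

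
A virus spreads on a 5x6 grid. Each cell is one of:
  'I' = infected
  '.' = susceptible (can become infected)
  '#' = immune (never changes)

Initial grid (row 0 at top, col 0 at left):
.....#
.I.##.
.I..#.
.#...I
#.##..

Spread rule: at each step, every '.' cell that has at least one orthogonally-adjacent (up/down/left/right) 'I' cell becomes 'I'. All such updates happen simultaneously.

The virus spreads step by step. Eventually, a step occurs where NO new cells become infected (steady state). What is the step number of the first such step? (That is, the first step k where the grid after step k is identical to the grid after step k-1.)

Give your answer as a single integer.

Step 0 (initial): 3 infected
Step 1: +8 new -> 11 infected
Step 2: +8 new -> 19 infected
Step 3: +1 new -> 20 infected
Step 4: +1 new -> 21 infected
Step 5: +0 new -> 21 infected

Answer: 5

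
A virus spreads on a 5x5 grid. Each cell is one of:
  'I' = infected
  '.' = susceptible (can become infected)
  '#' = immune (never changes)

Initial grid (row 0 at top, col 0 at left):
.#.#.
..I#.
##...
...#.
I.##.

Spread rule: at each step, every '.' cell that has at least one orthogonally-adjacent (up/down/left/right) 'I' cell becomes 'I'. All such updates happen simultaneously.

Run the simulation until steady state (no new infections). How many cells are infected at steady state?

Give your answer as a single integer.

Step 0 (initial): 2 infected
Step 1: +5 new -> 7 infected
Step 2: +4 new -> 11 infected
Step 3: +2 new -> 13 infected
Step 4: +2 new -> 15 infected
Step 5: +2 new -> 17 infected
Step 6: +0 new -> 17 infected

Answer: 17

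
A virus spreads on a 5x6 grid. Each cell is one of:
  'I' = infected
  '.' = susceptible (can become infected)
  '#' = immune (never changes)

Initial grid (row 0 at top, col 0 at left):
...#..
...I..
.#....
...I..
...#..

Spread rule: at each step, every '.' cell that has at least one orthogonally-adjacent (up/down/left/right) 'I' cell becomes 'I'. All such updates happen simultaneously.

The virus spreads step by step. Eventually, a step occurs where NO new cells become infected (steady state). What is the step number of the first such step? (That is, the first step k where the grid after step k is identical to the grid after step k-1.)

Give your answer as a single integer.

Step 0 (initial): 2 infected
Step 1: +5 new -> 7 infected
Step 2: +10 new -> 17 infected
Step 3: +7 new -> 24 infected
Step 4: +3 new -> 27 infected
Step 5: +0 new -> 27 infected

Answer: 5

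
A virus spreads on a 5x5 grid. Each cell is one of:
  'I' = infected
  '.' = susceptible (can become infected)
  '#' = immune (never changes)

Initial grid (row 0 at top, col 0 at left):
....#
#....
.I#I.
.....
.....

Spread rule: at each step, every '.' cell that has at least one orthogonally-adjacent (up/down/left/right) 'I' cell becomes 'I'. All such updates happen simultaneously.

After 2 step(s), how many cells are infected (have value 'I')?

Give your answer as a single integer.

Step 0 (initial): 2 infected
Step 1: +6 new -> 8 infected
Step 2: +9 new -> 17 infected

Answer: 17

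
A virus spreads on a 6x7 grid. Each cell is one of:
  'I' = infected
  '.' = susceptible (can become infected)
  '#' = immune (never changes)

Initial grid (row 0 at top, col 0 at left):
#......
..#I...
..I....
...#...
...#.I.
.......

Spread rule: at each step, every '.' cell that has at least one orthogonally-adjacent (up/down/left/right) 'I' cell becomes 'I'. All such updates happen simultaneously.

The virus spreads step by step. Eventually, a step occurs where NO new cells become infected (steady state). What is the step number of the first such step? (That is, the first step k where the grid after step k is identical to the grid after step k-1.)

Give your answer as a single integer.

Answer: 6

Derivation:
Step 0 (initial): 3 infected
Step 1: +9 new -> 12 infected
Step 2: +13 new -> 25 infected
Step 3: +9 new -> 34 infected
Step 4: +3 new -> 37 infected
Step 5: +1 new -> 38 infected
Step 6: +0 new -> 38 infected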